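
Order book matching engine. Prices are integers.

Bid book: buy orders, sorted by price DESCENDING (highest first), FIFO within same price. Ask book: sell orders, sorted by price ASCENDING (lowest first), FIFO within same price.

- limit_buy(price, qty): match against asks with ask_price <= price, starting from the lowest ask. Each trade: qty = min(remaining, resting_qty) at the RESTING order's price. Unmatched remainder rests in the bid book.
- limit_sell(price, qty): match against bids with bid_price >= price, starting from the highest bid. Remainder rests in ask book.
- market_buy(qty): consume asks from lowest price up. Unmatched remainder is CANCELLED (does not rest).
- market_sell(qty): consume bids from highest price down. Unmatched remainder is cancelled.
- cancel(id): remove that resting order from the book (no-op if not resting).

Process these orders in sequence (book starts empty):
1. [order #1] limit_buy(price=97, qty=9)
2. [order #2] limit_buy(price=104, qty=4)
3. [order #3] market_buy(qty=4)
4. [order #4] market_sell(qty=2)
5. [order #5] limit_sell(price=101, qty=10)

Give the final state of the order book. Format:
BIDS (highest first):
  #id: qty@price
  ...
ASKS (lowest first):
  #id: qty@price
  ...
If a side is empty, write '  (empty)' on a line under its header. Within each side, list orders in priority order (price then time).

Answer: BIDS (highest first):
  #1: 9@97
ASKS (lowest first):
  #5: 8@101

Derivation:
After op 1 [order #1] limit_buy(price=97, qty=9): fills=none; bids=[#1:9@97] asks=[-]
After op 2 [order #2] limit_buy(price=104, qty=4): fills=none; bids=[#2:4@104 #1:9@97] asks=[-]
After op 3 [order #3] market_buy(qty=4): fills=none; bids=[#2:4@104 #1:9@97] asks=[-]
After op 4 [order #4] market_sell(qty=2): fills=#2x#4:2@104; bids=[#2:2@104 #1:9@97] asks=[-]
After op 5 [order #5] limit_sell(price=101, qty=10): fills=#2x#5:2@104; bids=[#1:9@97] asks=[#5:8@101]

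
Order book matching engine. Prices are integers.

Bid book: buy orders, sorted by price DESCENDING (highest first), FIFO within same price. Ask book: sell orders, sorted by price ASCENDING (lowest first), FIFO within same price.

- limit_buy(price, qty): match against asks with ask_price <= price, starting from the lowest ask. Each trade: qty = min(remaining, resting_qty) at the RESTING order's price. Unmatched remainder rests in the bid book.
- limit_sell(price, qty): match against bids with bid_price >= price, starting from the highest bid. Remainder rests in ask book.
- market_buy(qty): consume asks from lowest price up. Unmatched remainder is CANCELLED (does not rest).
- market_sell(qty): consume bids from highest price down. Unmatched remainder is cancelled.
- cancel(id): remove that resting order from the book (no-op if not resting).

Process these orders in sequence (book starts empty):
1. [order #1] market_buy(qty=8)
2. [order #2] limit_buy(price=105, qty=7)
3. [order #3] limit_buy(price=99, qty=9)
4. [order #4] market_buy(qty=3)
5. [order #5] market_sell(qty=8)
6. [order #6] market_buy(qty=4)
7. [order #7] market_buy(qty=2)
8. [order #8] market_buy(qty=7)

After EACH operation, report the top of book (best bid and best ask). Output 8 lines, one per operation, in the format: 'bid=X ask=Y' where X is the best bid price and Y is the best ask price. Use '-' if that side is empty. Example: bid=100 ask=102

Answer: bid=- ask=-
bid=105 ask=-
bid=105 ask=-
bid=105 ask=-
bid=99 ask=-
bid=99 ask=-
bid=99 ask=-
bid=99 ask=-

Derivation:
After op 1 [order #1] market_buy(qty=8): fills=none; bids=[-] asks=[-]
After op 2 [order #2] limit_buy(price=105, qty=7): fills=none; bids=[#2:7@105] asks=[-]
After op 3 [order #3] limit_buy(price=99, qty=9): fills=none; bids=[#2:7@105 #3:9@99] asks=[-]
After op 4 [order #4] market_buy(qty=3): fills=none; bids=[#2:7@105 #3:9@99] asks=[-]
After op 5 [order #5] market_sell(qty=8): fills=#2x#5:7@105 #3x#5:1@99; bids=[#3:8@99] asks=[-]
After op 6 [order #6] market_buy(qty=4): fills=none; bids=[#3:8@99] asks=[-]
After op 7 [order #7] market_buy(qty=2): fills=none; bids=[#3:8@99] asks=[-]
After op 8 [order #8] market_buy(qty=7): fills=none; bids=[#3:8@99] asks=[-]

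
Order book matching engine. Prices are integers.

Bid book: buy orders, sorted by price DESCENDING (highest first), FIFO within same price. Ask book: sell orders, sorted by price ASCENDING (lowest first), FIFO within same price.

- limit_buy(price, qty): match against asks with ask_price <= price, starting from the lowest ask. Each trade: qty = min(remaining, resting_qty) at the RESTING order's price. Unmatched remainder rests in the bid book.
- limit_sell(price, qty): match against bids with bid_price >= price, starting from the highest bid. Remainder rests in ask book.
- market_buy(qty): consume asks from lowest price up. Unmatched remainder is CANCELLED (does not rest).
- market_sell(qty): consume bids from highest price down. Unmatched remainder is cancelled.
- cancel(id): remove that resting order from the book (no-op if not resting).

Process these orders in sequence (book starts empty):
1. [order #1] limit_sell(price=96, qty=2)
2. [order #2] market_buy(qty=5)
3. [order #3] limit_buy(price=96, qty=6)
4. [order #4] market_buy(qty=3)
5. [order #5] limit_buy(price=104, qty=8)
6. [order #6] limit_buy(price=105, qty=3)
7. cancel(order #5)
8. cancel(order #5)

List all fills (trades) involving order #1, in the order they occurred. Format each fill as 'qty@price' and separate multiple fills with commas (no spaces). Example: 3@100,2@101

After op 1 [order #1] limit_sell(price=96, qty=2): fills=none; bids=[-] asks=[#1:2@96]
After op 2 [order #2] market_buy(qty=5): fills=#2x#1:2@96; bids=[-] asks=[-]
After op 3 [order #3] limit_buy(price=96, qty=6): fills=none; bids=[#3:6@96] asks=[-]
After op 4 [order #4] market_buy(qty=3): fills=none; bids=[#3:6@96] asks=[-]
After op 5 [order #5] limit_buy(price=104, qty=8): fills=none; bids=[#5:8@104 #3:6@96] asks=[-]
After op 6 [order #6] limit_buy(price=105, qty=3): fills=none; bids=[#6:3@105 #5:8@104 #3:6@96] asks=[-]
After op 7 cancel(order #5): fills=none; bids=[#6:3@105 #3:6@96] asks=[-]
After op 8 cancel(order #5): fills=none; bids=[#6:3@105 #3:6@96] asks=[-]

Answer: 2@96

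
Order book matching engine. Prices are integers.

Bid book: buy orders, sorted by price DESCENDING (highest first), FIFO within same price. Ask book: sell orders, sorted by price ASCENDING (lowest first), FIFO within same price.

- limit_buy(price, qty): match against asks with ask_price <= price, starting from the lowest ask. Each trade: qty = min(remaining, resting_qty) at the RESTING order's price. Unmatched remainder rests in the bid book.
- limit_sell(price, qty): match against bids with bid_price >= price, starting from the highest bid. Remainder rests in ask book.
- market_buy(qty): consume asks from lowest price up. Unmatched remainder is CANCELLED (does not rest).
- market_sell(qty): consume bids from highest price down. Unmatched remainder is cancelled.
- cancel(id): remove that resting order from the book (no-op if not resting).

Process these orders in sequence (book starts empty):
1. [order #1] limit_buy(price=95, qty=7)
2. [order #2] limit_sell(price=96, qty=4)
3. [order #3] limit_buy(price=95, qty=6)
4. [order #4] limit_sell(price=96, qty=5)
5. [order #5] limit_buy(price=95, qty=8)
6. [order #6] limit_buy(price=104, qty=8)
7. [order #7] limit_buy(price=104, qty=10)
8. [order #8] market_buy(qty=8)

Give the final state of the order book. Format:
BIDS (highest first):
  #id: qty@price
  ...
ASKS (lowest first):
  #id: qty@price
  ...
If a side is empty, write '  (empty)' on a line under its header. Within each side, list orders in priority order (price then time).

After op 1 [order #1] limit_buy(price=95, qty=7): fills=none; bids=[#1:7@95] asks=[-]
After op 2 [order #2] limit_sell(price=96, qty=4): fills=none; bids=[#1:7@95] asks=[#2:4@96]
After op 3 [order #3] limit_buy(price=95, qty=6): fills=none; bids=[#1:7@95 #3:6@95] asks=[#2:4@96]
After op 4 [order #4] limit_sell(price=96, qty=5): fills=none; bids=[#1:7@95 #3:6@95] asks=[#2:4@96 #4:5@96]
After op 5 [order #5] limit_buy(price=95, qty=8): fills=none; bids=[#1:7@95 #3:6@95 #5:8@95] asks=[#2:4@96 #4:5@96]
After op 6 [order #6] limit_buy(price=104, qty=8): fills=#6x#2:4@96 #6x#4:4@96; bids=[#1:7@95 #3:6@95 #5:8@95] asks=[#4:1@96]
After op 7 [order #7] limit_buy(price=104, qty=10): fills=#7x#4:1@96; bids=[#7:9@104 #1:7@95 #3:6@95 #5:8@95] asks=[-]
After op 8 [order #8] market_buy(qty=8): fills=none; bids=[#7:9@104 #1:7@95 #3:6@95 #5:8@95] asks=[-]

Answer: BIDS (highest first):
  #7: 9@104
  #1: 7@95
  #3: 6@95
  #5: 8@95
ASKS (lowest first):
  (empty)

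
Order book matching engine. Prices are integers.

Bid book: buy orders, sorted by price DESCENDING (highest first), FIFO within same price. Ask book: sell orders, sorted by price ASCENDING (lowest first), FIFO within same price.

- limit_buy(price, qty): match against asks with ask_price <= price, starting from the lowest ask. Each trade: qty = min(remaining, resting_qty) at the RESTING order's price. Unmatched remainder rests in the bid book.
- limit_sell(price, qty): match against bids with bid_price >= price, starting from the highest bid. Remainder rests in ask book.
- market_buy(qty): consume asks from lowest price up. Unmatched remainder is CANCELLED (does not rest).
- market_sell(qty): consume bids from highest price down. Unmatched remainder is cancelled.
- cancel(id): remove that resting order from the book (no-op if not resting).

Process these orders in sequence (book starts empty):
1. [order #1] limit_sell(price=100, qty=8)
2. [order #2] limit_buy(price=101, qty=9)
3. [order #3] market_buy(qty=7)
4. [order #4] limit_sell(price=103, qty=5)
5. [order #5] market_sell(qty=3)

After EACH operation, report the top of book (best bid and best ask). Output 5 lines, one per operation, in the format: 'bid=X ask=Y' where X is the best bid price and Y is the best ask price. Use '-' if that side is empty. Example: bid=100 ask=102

After op 1 [order #1] limit_sell(price=100, qty=8): fills=none; bids=[-] asks=[#1:8@100]
After op 2 [order #2] limit_buy(price=101, qty=9): fills=#2x#1:8@100; bids=[#2:1@101] asks=[-]
After op 3 [order #3] market_buy(qty=7): fills=none; bids=[#2:1@101] asks=[-]
After op 4 [order #4] limit_sell(price=103, qty=5): fills=none; bids=[#2:1@101] asks=[#4:5@103]
After op 5 [order #5] market_sell(qty=3): fills=#2x#5:1@101; bids=[-] asks=[#4:5@103]

Answer: bid=- ask=100
bid=101 ask=-
bid=101 ask=-
bid=101 ask=103
bid=- ask=103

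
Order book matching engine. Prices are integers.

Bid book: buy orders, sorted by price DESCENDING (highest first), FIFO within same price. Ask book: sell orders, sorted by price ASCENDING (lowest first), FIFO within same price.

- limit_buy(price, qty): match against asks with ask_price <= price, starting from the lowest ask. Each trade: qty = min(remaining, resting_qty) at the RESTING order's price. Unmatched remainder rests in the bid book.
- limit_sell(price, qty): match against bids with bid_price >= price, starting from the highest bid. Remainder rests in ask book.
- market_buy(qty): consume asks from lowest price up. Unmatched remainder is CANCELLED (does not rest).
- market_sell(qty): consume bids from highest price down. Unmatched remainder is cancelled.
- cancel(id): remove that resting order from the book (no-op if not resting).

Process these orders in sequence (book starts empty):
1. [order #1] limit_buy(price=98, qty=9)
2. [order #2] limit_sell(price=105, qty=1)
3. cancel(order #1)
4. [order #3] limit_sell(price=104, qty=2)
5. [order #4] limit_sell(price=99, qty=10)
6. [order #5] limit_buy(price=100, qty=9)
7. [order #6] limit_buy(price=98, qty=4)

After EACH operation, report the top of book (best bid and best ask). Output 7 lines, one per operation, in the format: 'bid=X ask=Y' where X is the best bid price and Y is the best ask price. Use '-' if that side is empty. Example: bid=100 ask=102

Answer: bid=98 ask=-
bid=98 ask=105
bid=- ask=105
bid=- ask=104
bid=- ask=99
bid=- ask=99
bid=98 ask=99

Derivation:
After op 1 [order #1] limit_buy(price=98, qty=9): fills=none; bids=[#1:9@98] asks=[-]
After op 2 [order #2] limit_sell(price=105, qty=1): fills=none; bids=[#1:9@98] asks=[#2:1@105]
After op 3 cancel(order #1): fills=none; bids=[-] asks=[#2:1@105]
After op 4 [order #3] limit_sell(price=104, qty=2): fills=none; bids=[-] asks=[#3:2@104 #2:1@105]
After op 5 [order #4] limit_sell(price=99, qty=10): fills=none; bids=[-] asks=[#4:10@99 #3:2@104 #2:1@105]
After op 6 [order #5] limit_buy(price=100, qty=9): fills=#5x#4:9@99; bids=[-] asks=[#4:1@99 #3:2@104 #2:1@105]
After op 7 [order #6] limit_buy(price=98, qty=4): fills=none; bids=[#6:4@98] asks=[#4:1@99 #3:2@104 #2:1@105]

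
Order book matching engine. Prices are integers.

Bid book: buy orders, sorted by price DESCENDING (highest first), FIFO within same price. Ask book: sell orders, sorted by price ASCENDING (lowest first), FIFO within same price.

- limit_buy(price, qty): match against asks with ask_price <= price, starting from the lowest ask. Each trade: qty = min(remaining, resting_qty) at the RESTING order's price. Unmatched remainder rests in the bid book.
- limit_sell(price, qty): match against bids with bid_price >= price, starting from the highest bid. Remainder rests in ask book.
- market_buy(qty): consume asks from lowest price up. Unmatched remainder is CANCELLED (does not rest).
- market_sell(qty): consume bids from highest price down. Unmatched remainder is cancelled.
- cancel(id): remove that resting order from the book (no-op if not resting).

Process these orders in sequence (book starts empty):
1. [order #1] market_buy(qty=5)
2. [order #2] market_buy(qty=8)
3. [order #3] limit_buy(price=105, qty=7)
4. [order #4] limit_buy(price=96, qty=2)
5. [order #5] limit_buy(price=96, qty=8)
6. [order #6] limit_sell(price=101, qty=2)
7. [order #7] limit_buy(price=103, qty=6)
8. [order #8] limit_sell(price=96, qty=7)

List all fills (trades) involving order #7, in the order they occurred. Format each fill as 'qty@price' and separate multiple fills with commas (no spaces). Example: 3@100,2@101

After op 1 [order #1] market_buy(qty=5): fills=none; bids=[-] asks=[-]
After op 2 [order #2] market_buy(qty=8): fills=none; bids=[-] asks=[-]
After op 3 [order #3] limit_buy(price=105, qty=7): fills=none; bids=[#3:7@105] asks=[-]
After op 4 [order #4] limit_buy(price=96, qty=2): fills=none; bids=[#3:7@105 #4:2@96] asks=[-]
After op 5 [order #5] limit_buy(price=96, qty=8): fills=none; bids=[#3:7@105 #4:2@96 #5:8@96] asks=[-]
After op 6 [order #6] limit_sell(price=101, qty=2): fills=#3x#6:2@105; bids=[#3:5@105 #4:2@96 #5:8@96] asks=[-]
After op 7 [order #7] limit_buy(price=103, qty=6): fills=none; bids=[#3:5@105 #7:6@103 #4:2@96 #5:8@96] asks=[-]
After op 8 [order #8] limit_sell(price=96, qty=7): fills=#3x#8:5@105 #7x#8:2@103; bids=[#7:4@103 #4:2@96 #5:8@96] asks=[-]

Answer: 2@103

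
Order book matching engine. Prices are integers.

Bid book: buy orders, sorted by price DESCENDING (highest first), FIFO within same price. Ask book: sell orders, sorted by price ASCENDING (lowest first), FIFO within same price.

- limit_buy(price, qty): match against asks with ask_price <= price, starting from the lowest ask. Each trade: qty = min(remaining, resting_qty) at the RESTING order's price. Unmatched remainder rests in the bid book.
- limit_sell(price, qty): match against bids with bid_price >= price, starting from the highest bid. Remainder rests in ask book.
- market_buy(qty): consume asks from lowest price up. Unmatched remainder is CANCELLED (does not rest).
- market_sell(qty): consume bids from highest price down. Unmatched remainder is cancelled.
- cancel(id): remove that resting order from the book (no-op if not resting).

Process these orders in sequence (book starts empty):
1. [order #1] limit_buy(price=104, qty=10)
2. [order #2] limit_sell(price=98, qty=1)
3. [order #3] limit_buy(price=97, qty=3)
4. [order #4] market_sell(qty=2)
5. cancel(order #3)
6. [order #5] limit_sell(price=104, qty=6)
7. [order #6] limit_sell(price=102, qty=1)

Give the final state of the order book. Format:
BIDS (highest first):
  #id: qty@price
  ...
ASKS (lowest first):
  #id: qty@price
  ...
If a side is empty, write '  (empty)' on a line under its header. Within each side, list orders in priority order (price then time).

Answer: BIDS (highest first):
  (empty)
ASKS (lowest first):
  (empty)

Derivation:
After op 1 [order #1] limit_buy(price=104, qty=10): fills=none; bids=[#1:10@104] asks=[-]
After op 2 [order #2] limit_sell(price=98, qty=1): fills=#1x#2:1@104; bids=[#1:9@104] asks=[-]
After op 3 [order #3] limit_buy(price=97, qty=3): fills=none; bids=[#1:9@104 #3:3@97] asks=[-]
After op 4 [order #4] market_sell(qty=2): fills=#1x#4:2@104; bids=[#1:7@104 #3:3@97] asks=[-]
After op 5 cancel(order #3): fills=none; bids=[#1:7@104] asks=[-]
After op 6 [order #5] limit_sell(price=104, qty=6): fills=#1x#5:6@104; bids=[#1:1@104] asks=[-]
After op 7 [order #6] limit_sell(price=102, qty=1): fills=#1x#6:1@104; bids=[-] asks=[-]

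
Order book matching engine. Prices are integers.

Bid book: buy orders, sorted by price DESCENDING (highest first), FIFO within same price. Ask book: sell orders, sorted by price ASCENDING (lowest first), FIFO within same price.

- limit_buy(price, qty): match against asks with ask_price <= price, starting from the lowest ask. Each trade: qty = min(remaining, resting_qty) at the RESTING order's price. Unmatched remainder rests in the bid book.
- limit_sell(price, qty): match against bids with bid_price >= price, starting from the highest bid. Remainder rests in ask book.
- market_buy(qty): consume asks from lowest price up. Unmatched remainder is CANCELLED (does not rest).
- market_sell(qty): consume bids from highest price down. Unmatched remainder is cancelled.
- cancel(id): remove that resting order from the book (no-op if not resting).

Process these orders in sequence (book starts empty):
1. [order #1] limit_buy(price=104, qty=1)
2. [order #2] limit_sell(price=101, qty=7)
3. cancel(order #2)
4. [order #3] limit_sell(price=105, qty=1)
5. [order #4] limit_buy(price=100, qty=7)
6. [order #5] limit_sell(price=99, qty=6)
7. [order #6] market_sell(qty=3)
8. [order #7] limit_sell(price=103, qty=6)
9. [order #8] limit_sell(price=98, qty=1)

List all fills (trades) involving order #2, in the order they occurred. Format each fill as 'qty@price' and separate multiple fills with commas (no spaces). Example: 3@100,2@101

Answer: 1@104

Derivation:
After op 1 [order #1] limit_buy(price=104, qty=1): fills=none; bids=[#1:1@104] asks=[-]
After op 2 [order #2] limit_sell(price=101, qty=7): fills=#1x#2:1@104; bids=[-] asks=[#2:6@101]
After op 3 cancel(order #2): fills=none; bids=[-] asks=[-]
After op 4 [order #3] limit_sell(price=105, qty=1): fills=none; bids=[-] asks=[#3:1@105]
After op 5 [order #4] limit_buy(price=100, qty=7): fills=none; bids=[#4:7@100] asks=[#3:1@105]
After op 6 [order #5] limit_sell(price=99, qty=6): fills=#4x#5:6@100; bids=[#4:1@100] asks=[#3:1@105]
After op 7 [order #6] market_sell(qty=3): fills=#4x#6:1@100; bids=[-] asks=[#3:1@105]
After op 8 [order #7] limit_sell(price=103, qty=6): fills=none; bids=[-] asks=[#7:6@103 #3:1@105]
After op 9 [order #8] limit_sell(price=98, qty=1): fills=none; bids=[-] asks=[#8:1@98 #7:6@103 #3:1@105]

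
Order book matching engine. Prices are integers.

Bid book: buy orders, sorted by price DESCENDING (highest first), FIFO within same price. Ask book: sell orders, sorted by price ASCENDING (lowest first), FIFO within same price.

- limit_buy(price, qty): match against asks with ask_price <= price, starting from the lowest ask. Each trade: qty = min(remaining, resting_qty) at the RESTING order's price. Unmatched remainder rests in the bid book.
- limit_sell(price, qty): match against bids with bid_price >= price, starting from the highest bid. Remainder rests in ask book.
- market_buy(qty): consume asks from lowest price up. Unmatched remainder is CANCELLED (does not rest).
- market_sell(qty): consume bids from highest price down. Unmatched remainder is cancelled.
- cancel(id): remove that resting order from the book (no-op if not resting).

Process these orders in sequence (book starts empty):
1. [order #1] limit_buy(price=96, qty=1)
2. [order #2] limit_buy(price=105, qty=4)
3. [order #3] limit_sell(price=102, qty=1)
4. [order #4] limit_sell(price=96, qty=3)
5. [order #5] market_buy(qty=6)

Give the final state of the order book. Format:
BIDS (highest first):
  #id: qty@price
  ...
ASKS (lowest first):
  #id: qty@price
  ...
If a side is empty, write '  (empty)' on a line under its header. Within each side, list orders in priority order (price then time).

Answer: BIDS (highest first):
  #1: 1@96
ASKS (lowest first):
  (empty)

Derivation:
After op 1 [order #1] limit_buy(price=96, qty=1): fills=none; bids=[#1:1@96] asks=[-]
After op 2 [order #2] limit_buy(price=105, qty=4): fills=none; bids=[#2:4@105 #1:1@96] asks=[-]
After op 3 [order #3] limit_sell(price=102, qty=1): fills=#2x#3:1@105; bids=[#2:3@105 #1:1@96] asks=[-]
After op 4 [order #4] limit_sell(price=96, qty=3): fills=#2x#4:3@105; bids=[#1:1@96] asks=[-]
After op 5 [order #5] market_buy(qty=6): fills=none; bids=[#1:1@96] asks=[-]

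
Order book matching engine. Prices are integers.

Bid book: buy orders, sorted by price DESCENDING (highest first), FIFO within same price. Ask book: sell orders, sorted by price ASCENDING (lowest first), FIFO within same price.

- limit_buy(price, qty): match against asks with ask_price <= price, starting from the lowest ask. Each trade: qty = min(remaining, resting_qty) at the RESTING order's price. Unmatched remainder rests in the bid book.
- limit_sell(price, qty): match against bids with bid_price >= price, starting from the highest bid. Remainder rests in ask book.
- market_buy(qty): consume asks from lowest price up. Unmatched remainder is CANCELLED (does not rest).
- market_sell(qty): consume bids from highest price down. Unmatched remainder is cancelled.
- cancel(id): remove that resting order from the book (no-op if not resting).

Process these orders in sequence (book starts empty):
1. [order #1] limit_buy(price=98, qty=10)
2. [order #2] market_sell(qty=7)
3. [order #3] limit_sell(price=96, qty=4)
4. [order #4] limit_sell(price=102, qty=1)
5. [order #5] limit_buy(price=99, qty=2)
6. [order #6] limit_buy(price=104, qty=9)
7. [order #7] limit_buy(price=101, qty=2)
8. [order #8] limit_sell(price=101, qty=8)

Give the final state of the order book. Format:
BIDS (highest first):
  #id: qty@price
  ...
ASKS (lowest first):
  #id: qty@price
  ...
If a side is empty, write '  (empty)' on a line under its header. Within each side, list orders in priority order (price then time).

Answer: BIDS (highest first):
  #7: 2@101
  #5: 1@99
ASKS (lowest first):
  (empty)

Derivation:
After op 1 [order #1] limit_buy(price=98, qty=10): fills=none; bids=[#1:10@98] asks=[-]
After op 2 [order #2] market_sell(qty=7): fills=#1x#2:7@98; bids=[#1:3@98] asks=[-]
After op 3 [order #3] limit_sell(price=96, qty=4): fills=#1x#3:3@98; bids=[-] asks=[#3:1@96]
After op 4 [order #4] limit_sell(price=102, qty=1): fills=none; bids=[-] asks=[#3:1@96 #4:1@102]
After op 5 [order #5] limit_buy(price=99, qty=2): fills=#5x#3:1@96; bids=[#5:1@99] asks=[#4:1@102]
After op 6 [order #6] limit_buy(price=104, qty=9): fills=#6x#4:1@102; bids=[#6:8@104 #5:1@99] asks=[-]
After op 7 [order #7] limit_buy(price=101, qty=2): fills=none; bids=[#6:8@104 #7:2@101 #5:1@99] asks=[-]
After op 8 [order #8] limit_sell(price=101, qty=8): fills=#6x#8:8@104; bids=[#7:2@101 #5:1@99] asks=[-]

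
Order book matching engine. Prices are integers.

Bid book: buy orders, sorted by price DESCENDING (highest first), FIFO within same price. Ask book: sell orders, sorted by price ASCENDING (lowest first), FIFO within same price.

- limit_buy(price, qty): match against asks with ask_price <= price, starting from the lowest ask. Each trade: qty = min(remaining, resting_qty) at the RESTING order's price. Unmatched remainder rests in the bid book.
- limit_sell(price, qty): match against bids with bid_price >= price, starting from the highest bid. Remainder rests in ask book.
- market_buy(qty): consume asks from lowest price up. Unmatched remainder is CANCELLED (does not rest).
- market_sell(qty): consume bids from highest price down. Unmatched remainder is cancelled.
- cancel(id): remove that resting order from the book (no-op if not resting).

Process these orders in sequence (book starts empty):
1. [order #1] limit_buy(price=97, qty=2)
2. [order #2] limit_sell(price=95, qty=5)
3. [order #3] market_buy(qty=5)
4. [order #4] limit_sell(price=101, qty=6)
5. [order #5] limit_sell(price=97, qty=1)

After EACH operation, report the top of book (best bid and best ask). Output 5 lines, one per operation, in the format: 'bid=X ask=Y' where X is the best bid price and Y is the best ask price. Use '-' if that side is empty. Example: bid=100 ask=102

Answer: bid=97 ask=-
bid=- ask=95
bid=- ask=-
bid=- ask=101
bid=- ask=97

Derivation:
After op 1 [order #1] limit_buy(price=97, qty=2): fills=none; bids=[#1:2@97] asks=[-]
After op 2 [order #2] limit_sell(price=95, qty=5): fills=#1x#2:2@97; bids=[-] asks=[#2:3@95]
After op 3 [order #3] market_buy(qty=5): fills=#3x#2:3@95; bids=[-] asks=[-]
After op 4 [order #4] limit_sell(price=101, qty=6): fills=none; bids=[-] asks=[#4:6@101]
After op 5 [order #5] limit_sell(price=97, qty=1): fills=none; bids=[-] asks=[#5:1@97 #4:6@101]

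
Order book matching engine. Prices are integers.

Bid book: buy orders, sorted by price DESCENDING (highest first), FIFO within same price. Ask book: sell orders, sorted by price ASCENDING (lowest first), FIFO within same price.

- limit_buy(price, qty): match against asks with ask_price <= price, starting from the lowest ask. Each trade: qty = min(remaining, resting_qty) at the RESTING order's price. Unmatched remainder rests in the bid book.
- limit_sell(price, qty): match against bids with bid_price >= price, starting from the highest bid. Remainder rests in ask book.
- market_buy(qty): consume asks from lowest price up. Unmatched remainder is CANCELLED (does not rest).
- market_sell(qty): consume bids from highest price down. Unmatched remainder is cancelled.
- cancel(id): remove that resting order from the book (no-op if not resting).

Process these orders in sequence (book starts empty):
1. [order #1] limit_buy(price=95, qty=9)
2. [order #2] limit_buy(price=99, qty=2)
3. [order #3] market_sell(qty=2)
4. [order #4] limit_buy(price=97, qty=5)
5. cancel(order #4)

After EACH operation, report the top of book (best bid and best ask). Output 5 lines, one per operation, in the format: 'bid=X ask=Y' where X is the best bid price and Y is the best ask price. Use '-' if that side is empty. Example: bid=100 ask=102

Answer: bid=95 ask=-
bid=99 ask=-
bid=95 ask=-
bid=97 ask=-
bid=95 ask=-

Derivation:
After op 1 [order #1] limit_buy(price=95, qty=9): fills=none; bids=[#1:9@95] asks=[-]
After op 2 [order #2] limit_buy(price=99, qty=2): fills=none; bids=[#2:2@99 #1:9@95] asks=[-]
After op 3 [order #3] market_sell(qty=2): fills=#2x#3:2@99; bids=[#1:9@95] asks=[-]
After op 4 [order #4] limit_buy(price=97, qty=5): fills=none; bids=[#4:5@97 #1:9@95] asks=[-]
After op 5 cancel(order #4): fills=none; bids=[#1:9@95] asks=[-]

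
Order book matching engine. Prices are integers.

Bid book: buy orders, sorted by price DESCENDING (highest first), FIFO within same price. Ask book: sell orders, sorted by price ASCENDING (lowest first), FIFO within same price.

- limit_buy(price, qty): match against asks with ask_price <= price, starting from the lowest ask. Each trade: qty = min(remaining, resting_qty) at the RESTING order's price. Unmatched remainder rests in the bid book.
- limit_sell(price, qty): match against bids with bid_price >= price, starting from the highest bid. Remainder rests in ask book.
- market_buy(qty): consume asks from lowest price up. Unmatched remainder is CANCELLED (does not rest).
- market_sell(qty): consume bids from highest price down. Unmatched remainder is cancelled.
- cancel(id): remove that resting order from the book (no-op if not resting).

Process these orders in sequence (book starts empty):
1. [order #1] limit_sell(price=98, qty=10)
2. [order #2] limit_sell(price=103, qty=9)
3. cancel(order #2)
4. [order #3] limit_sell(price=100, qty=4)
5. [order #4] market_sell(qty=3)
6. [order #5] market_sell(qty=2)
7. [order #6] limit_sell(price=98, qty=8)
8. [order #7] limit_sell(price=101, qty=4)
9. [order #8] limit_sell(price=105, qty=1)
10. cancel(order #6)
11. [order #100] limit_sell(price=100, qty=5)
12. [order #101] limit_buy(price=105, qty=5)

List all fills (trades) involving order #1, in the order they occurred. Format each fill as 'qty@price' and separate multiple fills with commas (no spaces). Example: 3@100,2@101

After op 1 [order #1] limit_sell(price=98, qty=10): fills=none; bids=[-] asks=[#1:10@98]
After op 2 [order #2] limit_sell(price=103, qty=9): fills=none; bids=[-] asks=[#1:10@98 #2:9@103]
After op 3 cancel(order #2): fills=none; bids=[-] asks=[#1:10@98]
After op 4 [order #3] limit_sell(price=100, qty=4): fills=none; bids=[-] asks=[#1:10@98 #3:4@100]
After op 5 [order #4] market_sell(qty=3): fills=none; bids=[-] asks=[#1:10@98 #3:4@100]
After op 6 [order #5] market_sell(qty=2): fills=none; bids=[-] asks=[#1:10@98 #3:4@100]
After op 7 [order #6] limit_sell(price=98, qty=8): fills=none; bids=[-] asks=[#1:10@98 #6:8@98 #3:4@100]
After op 8 [order #7] limit_sell(price=101, qty=4): fills=none; bids=[-] asks=[#1:10@98 #6:8@98 #3:4@100 #7:4@101]
After op 9 [order #8] limit_sell(price=105, qty=1): fills=none; bids=[-] asks=[#1:10@98 #6:8@98 #3:4@100 #7:4@101 #8:1@105]
After op 10 cancel(order #6): fills=none; bids=[-] asks=[#1:10@98 #3:4@100 #7:4@101 #8:1@105]
After op 11 [order #100] limit_sell(price=100, qty=5): fills=none; bids=[-] asks=[#1:10@98 #3:4@100 #100:5@100 #7:4@101 #8:1@105]
After op 12 [order #101] limit_buy(price=105, qty=5): fills=#101x#1:5@98; bids=[-] asks=[#1:5@98 #3:4@100 #100:5@100 #7:4@101 #8:1@105]

Answer: 5@98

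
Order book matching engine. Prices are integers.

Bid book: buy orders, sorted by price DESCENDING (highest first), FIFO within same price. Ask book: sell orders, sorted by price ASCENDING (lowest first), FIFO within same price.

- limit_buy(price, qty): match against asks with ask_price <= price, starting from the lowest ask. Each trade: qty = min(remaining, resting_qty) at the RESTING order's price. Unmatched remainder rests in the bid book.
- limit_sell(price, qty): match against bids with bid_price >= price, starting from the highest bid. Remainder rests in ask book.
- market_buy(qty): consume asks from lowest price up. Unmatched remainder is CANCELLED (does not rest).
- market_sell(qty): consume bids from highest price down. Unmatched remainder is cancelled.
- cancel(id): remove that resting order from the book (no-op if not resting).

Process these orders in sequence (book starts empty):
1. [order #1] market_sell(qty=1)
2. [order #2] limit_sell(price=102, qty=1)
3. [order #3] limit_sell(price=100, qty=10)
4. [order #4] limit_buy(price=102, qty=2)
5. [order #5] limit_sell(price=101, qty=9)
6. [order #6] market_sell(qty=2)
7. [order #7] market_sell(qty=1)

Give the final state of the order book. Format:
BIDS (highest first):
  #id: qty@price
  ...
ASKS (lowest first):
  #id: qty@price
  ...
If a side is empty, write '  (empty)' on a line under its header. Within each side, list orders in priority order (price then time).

After op 1 [order #1] market_sell(qty=1): fills=none; bids=[-] asks=[-]
After op 2 [order #2] limit_sell(price=102, qty=1): fills=none; bids=[-] asks=[#2:1@102]
After op 3 [order #3] limit_sell(price=100, qty=10): fills=none; bids=[-] asks=[#3:10@100 #2:1@102]
After op 4 [order #4] limit_buy(price=102, qty=2): fills=#4x#3:2@100; bids=[-] asks=[#3:8@100 #2:1@102]
After op 5 [order #5] limit_sell(price=101, qty=9): fills=none; bids=[-] asks=[#3:8@100 #5:9@101 #2:1@102]
After op 6 [order #6] market_sell(qty=2): fills=none; bids=[-] asks=[#3:8@100 #5:9@101 #2:1@102]
After op 7 [order #7] market_sell(qty=1): fills=none; bids=[-] asks=[#3:8@100 #5:9@101 #2:1@102]

Answer: BIDS (highest first):
  (empty)
ASKS (lowest first):
  #3: 8@100
  #5: 9@101
  #2: 1@102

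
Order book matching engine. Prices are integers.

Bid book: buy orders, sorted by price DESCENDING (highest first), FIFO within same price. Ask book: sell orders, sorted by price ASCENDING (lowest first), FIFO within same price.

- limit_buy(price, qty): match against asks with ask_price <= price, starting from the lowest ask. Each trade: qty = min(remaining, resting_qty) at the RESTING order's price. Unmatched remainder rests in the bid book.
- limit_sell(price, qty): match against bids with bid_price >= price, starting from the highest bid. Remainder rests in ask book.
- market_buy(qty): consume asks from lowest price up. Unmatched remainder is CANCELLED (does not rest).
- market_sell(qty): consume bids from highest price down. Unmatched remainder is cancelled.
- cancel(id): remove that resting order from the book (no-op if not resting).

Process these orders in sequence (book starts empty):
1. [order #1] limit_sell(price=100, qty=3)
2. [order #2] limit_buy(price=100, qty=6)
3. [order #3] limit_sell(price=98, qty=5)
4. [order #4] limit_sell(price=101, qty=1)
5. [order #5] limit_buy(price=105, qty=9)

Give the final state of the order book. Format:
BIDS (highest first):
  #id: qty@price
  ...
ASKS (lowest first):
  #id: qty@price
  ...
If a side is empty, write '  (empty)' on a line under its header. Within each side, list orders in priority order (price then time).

Answer: BIDS (highest first):
  #5: 6@105
ASKS (lowest first):
  (empty)

Derivation:
After op 1 [order #1] limit_sell(price=100, qty=3): fills=none; bids=[-] asks=[#1:3@100]
After op 2 [order #2] limit_buy(price=100, qty=6): fills=#2x#1:3@100; bids=[#2:3@100] asks=[-]
After op 3 [order #3] limit_sell(price=98, qty=5): fills=#2x#3:3@100; bids=[-] asks=[#3:2@98]
After op 4 [order #4] limit_sell(price=101, qty=1): fills=none; bids=[-] asks=[#3:2@98 #4:1@101]
After op 5 [order #5] limit_buy(price=105, qty=9): fills=#5x#3:2@98 #5x#4:1@101; bids=[#5:6@105] asks=[-]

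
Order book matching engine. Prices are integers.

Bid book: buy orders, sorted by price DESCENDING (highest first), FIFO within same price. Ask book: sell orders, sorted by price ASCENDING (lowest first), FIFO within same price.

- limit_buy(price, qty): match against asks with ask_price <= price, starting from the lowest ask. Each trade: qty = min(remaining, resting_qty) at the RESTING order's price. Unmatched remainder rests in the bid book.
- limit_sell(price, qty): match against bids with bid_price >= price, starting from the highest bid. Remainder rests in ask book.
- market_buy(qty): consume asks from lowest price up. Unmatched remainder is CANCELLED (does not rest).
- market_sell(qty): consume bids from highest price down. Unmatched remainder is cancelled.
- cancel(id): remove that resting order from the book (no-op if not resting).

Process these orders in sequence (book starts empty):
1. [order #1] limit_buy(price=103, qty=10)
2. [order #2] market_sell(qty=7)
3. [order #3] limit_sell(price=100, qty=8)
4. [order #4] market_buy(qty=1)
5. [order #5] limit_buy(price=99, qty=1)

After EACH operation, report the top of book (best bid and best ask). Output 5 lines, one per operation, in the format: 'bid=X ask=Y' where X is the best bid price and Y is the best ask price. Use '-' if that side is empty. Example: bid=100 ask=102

Answer: bid=103 ask=-
bid=103 ask=-
bid=- ask=100
bid=- ask=100
bid=99 ask=100

Derivation:
After op 1 [order #1] limit_buy(price=103, qty=10): fills=none; bids=[#1:10@103] asks=[-]
After op 2 [order #2] market_sell(qty=7): fills=#1x#2:7@103; bids=[#1:3@103] asks=[-]
After op 3 [order #3] limit_sell(price=100, qty=8): fills=#1x#3:3@103; bids=[-] asks=[#3:5@100]
After op 4 [order #4] market_buy(qty=1): fills=#4x#3:1@100; bids=[-] asks=[#3:4@100]
After op 5 [order #5] limit_buy(price=99, qty=1): fills=none; bids=[#5:1@99] asks=[#3:4@100]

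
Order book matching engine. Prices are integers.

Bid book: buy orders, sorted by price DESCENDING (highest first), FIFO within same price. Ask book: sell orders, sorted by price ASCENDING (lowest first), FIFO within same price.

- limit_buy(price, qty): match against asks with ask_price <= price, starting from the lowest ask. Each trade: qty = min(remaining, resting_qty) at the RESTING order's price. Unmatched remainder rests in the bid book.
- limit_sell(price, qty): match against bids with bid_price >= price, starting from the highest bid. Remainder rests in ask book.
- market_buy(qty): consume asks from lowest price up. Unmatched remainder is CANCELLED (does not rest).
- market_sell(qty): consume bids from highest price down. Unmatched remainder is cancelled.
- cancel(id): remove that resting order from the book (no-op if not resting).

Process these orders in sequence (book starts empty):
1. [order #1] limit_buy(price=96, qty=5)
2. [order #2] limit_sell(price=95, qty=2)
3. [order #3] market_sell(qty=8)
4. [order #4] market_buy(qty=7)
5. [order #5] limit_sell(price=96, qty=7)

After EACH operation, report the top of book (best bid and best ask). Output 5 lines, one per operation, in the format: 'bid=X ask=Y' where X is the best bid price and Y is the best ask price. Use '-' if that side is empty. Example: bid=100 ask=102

Answer: bid=96 ask=-
bid=96 ask=-
bid=- ask=-
bid=- ask=-
bid=- ask=96

Derivation:
After op 1 [order #1] limit_buy(price=96, qty=5): fills=none; bids=[#1:5@96] asks=[-]
After op 2 [order #2] limit_sell(price=95, qty=2): fills=#1x#2:2@96; bids=[#1:3@96] asks=[-]
After op 3 [order #3] market_sell(qty=8): fills=#1x#3:3@96; bids=[-] asks=[-]
After op 4 [order #4] market_buy(qty=7): fills=none; bids=[-] asks=[-]
After op 5 [order #5] limit_sell(price=96, qty=7): fills=none; bids=[-] asks=[#5:7@96]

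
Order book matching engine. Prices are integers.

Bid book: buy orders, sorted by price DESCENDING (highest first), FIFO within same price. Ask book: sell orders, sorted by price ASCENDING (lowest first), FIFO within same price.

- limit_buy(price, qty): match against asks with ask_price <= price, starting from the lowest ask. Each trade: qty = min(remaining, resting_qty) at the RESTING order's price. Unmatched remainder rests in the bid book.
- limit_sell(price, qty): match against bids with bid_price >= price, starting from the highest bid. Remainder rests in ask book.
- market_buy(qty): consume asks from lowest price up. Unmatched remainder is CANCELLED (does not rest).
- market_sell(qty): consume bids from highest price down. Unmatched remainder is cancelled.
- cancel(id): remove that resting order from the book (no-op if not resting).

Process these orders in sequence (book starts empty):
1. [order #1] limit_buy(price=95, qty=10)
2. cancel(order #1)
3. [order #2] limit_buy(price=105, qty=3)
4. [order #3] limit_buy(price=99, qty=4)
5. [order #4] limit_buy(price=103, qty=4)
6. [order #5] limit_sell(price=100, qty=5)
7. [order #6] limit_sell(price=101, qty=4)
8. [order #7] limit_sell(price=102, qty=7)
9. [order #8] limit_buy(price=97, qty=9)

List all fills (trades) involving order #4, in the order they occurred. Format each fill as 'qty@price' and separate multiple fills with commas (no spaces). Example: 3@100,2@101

After op 1 [order #1] limit_buy(price=95, qty=10): fills=none; bids=[#1:10@95] asks=[-]
After op 2 cancel(order #1): fills=none; bids=[-] asks=[-]
After op 3 [order #2] limit_buy(price=105, qty=3): fills=none; bids=[#2:3@105] asks=[-]
After op 4 [order #3] limit_buy(price=99, qty=4): fills=none; bids=[#2:3@105 #3:4@99] asks=[-]
After op 5 [order #4] limit_buy(price=103, qty=4): fills=none; bids=[#2:3@105 #4:4@103 #3:4@99] asks=[-]
After op 6 [order #5] limit_sell(price=100, qty=5): fills=#2x#5:3@105 #4x#5:2@103; bids=[#4:2@103 #3:4@99] asks=[-]
After op 7 [order #6] limit_sell(price=101, qty=4): fills=#4x#6:2@103; bids=[#3:4@99] asks=[#6:2@101]
After op 8 [order #7] limit_sell(price=102, qty=7): fills=none; bids=[#3:4@99] asks=[#6:2@101 #7:7@102]
After op 9 [order #8] limit_buy(price=97, qty=9): fills=none; bids=[#3:4@99 #8:9@97] asks=[#6:2@101 #7:7@102]

Answer: 2@103,2@103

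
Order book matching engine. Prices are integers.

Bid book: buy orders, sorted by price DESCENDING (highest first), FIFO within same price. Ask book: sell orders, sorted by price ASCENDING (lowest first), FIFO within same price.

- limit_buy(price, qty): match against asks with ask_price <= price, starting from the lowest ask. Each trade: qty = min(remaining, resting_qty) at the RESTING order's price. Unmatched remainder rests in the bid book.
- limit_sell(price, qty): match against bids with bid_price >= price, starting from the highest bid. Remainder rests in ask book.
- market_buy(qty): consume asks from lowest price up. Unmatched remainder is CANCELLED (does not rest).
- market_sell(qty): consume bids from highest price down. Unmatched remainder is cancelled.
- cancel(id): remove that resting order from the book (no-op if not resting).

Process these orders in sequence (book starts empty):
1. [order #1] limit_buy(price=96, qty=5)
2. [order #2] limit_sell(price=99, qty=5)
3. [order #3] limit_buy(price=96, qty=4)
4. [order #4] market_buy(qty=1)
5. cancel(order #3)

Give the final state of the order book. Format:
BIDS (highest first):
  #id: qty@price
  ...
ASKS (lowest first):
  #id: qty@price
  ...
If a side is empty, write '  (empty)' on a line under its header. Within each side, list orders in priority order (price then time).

After op 1 [order #1] limit_buy(price=96, qty=5): fills=none; bids=[#1:5@96] asks=[-]
After op 2 [order #2] limit_sell(price=99, qty=5): fills=none; bids=[#1:5@96] asks=[#2:5@99]
After op 3 [order #3] limit_buy(price=96, qty=4): fills=none; bids=[#1:5@96 #3:4@96] asks=[#2:5@99]
After op 4 [order #4] market_buy(qty=1): fills=#4x#2:1@99; bids=[#1:5@96 #3:4@96] asks=[#2:4@99]
After op 5 cancel(order #3): fills=none; bids=[#1:5@96] asks=[#2:4@99]

Answer: BIDS (highest first):
  #1: 5@96
ASKS (lowest first):
  #2: 4@99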